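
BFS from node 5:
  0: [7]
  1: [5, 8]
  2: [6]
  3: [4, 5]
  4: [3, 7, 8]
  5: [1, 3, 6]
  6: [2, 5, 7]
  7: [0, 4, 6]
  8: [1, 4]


Visit 5, enqueue [1, 3, 6]
Visit 1, enqueue [8]
Visit 3, enqueue [4]
Visit 6, enqueue [2, 7]
Visit 8, enqueue []
Visit 4, enqueue []
Visit 2, enqueue []
Visit 7, enqueue [0]
Visit 0, enqueue []

BFS order: [5, 1, 3, 6, 8, 4, 2, 7, 0]


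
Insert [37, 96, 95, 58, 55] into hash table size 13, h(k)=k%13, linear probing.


Insert 37: h=11 -> slot 11
Insert 96: h=5 -> slot 5
Insert 95: h=4 -> slot 4
Insert 58: h=6 -> slot 6
Insert 55: h=3 -> slot 3

Table: [None, None, None, 55, 95, 96, 58, None, None, None, None, 37, None]


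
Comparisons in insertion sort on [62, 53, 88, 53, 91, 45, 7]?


Algorithm: insertion sort
Input: [62, 53, 88, 53, 91, 45, 7]
Sorted: [7, 45, 53, 53, 62, 88, 91]

17


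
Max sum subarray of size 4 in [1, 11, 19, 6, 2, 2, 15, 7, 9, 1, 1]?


[0:4]: 37
[1:5]: 38
[2:6]: 29
[3:7]: 25
[4:8]: 26
[5:9]: 33
[6:10]: 32
[7:11]: 18

Max: 38 at [1:5]


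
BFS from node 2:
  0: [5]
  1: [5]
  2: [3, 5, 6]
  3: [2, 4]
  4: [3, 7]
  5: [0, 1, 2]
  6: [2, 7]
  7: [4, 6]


Visit 2, enqueue [3, 5, 6]
Visit 3, enqueue [4]
Visit 5, enqueue [0, 1]
Visit 6, enqueue [7]
Visit 4, enqueue []
Visit 0, enqueue []
Visit 1, enqueue []
Visit 7, enqueue []

BFS order: [2, 3, 5, 6, 4, 0, 1, 7]


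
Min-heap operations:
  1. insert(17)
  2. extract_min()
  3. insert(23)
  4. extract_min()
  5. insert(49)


insert(17) -> [17]
extract_min()->17, []
insert(23) -> [23]
extract_min()->23, []
insert(49) -> [49]

Final heap: [49]


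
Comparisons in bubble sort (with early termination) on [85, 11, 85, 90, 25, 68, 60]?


Algorithm: bubble sort (with early termination)
Input: [85, 11, 85, 90, 25, 68, 60]
Sorted: [11, 25, 60, 68, 85, 85, 90]

20


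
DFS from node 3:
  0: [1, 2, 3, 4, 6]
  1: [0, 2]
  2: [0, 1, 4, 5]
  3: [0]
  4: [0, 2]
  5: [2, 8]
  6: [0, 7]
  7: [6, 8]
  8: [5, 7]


Visit 3, push [0]
Visit 0, push [6, 4, 2, 1]
Visit 1, push [2]
Visit 2, push [5, 4]
Visit 4, push []
Visit 5, push [8]
Visit 8, push [7]
Visit 7, push [6]
Visit 6, push []

DFS order: [3, 0, 1, 2, 4, 5, 8, 7, 6]


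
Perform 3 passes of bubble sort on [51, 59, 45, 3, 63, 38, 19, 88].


Initial: [51, 59, 45, 3, 63, 38, 19, 88]
Pass 1: [51, 45, 3, 59, 38, 19, 63, 88] (4 swaps)
Pass 2: [45, 3, 51, 38, 19, 59, 63, 88] (4 swaps)
Pass 3: [3, 45, 38, 19, 51, 59, 63, 88] (3 swaps)

After 3 passes: [3, 45, 38, 19, 51, 59, 63, 88]


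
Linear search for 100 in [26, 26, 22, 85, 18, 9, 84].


i=0: 26!=100
i=1: 26!=100
i=2: 22!=100
i=3: 85!=100
i=4: 18!=100
i=5: 9!=100
i=6: 84!=100

Not found, 7 comps


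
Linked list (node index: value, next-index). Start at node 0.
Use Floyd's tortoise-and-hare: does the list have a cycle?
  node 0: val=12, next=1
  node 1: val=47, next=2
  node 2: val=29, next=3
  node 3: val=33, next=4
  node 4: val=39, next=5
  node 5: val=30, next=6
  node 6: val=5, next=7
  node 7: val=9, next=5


Floyd's tortoise (slow, +1) and hare (fast, +2):
  init: slow=0, fast=0
  step 1: slow=1, fast=2
  step 2: slow=2, fast=4
  step 3: slow=3, fast=6
  step 4: slow=4, fast=5
  step 5: slow=5, fast=7
  step 6: slow=6, fast=6
  slow == fast at node 6: cycle detected

Cycle: yes


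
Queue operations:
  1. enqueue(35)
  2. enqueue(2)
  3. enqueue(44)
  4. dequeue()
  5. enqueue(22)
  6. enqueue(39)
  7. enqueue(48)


enqueue(35) -> [35]
enqueue(2) -> [35, 2]
enqueue(44) -> [35, 2, 44]
dequeue()->35, [2, 44]
enqueue(22) -> [2, 44, 22]
enqueue(39) -> [2, 44, 22, 39]
enqueue(48) -> [2, 44, 22, 39, 48]

Final queue: [2, 44, 22, 39, 48]


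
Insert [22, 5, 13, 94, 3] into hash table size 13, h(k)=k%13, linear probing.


Insert 22: h=9 -> slot 9
Insert 5: h=5 -> slot 5
Insert 13: h=0 -> slot 0
Insert 94: h=3 -> slot 3
Insert 3: h=3, 1 probes -> slot 4

Table: [13, None, None, 94, 3, 5, None, None, None, 22, None, None, None]


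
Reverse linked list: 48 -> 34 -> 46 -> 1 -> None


Step 1: curr=48, set curr.next=prev(None) | reversed so far: 48
Step 2: curr=34, set curr.next=prev(48) | reversed so far: 34 -> 48
Step 3: curr=46, set curr.next=prev(34) | reversed so far: 46 -> 34 -> 48
Step 4: curr=1, set curr.next=prev(46) | reversed so far: 1 -> 46 -> 34 -> 48

1 -> 46 -> 34 -> 48 -> None


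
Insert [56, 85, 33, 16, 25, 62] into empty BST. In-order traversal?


Insert 56: root
Insert 85: R from 56
Insert 33: L from 56
Insert 16: L from 56 -> L from 33
Insert 25: L from 56 -> L from 33 -> R from 16
Insert 62: R from 56 -> L from 85

In-order: [16, 25, 33, 56, 62, 85]


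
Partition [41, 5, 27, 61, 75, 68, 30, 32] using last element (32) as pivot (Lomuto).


Pivot: 32
  5 <= 32: swap -> [5, 41, 27, 61, 75, 68, 30, 32]
  27 <= 32: swap -> [5, 27, 41, 61, 75, 68, 30, 32]
  30 <= 32: swap -> [5, 27, 30, 61, 75, 68, 41, 32]
Place pivot at 3: [5, 27, 30, 32, 75, 68, 41, 61]

Partitioned: [5, 27, 30, 32, 75, 68, 41, 61]


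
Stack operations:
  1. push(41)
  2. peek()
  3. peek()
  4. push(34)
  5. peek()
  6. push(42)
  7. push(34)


push(41) -> [41]
peek()->41
peek()->41
push(34) -> [41, 34]
peek()->34
push(42) -> [41, 34, 42]
push(34) -> [41, 34, 42, 34]

Final stack: [41, 34, 42, 34]


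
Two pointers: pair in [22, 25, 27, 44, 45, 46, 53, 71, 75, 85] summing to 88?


lo=0(22)+hi=9(85)=107
lo=0(22)+hi=8(75)=97
lo=0(22)+hi=7(71)=93
lo=0(22)+hi=6(53)=75
lo=1(25)+hi=6(53)=78
lo=2(27)+hi=6(53)=80
lo=3(44)+hi=6(53)=97
lo=3(44)+hi=5(46)=90
lo=3(44)+hi=4(45)=89

No pair found


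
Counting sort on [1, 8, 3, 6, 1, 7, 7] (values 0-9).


Input: [1, 8, 3, 6, 1, 7, 7]
Counts: [0, 2, 0, 1, 0, 0, 1, 2, 1, 0]

Sorted: [1, 1, 3, 6, 7, 7, 8]


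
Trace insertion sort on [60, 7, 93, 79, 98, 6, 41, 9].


Initial: [60, 7, 93, 79, 98, 6, 41, 9]
Insert 7: [7, 60, 93, 79, 98, 6, 41, 9]
Insert 93: [7, 60, 93, 79, 98, 6, 41, 9]
Insert 79: [7, 60, 79, 93, 98, 6, 41, 9]
Insert 98: [7, 60, 79, 93, 98, 6, 41, 9]
Insert 6: [6, 7, 60, 79, 93, 98, 41, 9]
Insert 41: [6, 7, 41, 60, 79, 93, 98, 9]
Insert 9: [6, 7, 9, 41, 60, 79, 93, 98]

Sorted: [6, 7, 9, 41, 60, 79, 93, 98]


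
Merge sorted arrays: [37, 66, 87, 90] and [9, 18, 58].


Take 9 from B
Take 18 from B
Take 37 from A
Take 58 from B

Merged: [9, 18, 37, 58, 66, 87, 90]


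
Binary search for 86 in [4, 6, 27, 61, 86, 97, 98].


Step 1: lo=0, hi=6, mid=3, val=61
Step 2: lo=4, hi=6, mid=5, val=97
Step 3: lo=4, hi=4, mid=4, val=86

Found at index 4


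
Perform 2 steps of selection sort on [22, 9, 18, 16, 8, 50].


Initial: [22, 9, 18, 16, 8, 50]
Step 1: min=8 at 4
  Swap: [8, 9, 18, 16, 22, 50]
Step 2: min=9 at 1
  Swap: [8, 9, 18, 16, 22, 50]

After 2 steps: [8, 9, 18, 16, 22, 50]


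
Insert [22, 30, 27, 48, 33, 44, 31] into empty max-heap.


Insert 22: [22]
Insert 30: [30, 22]
Insert 27: [30, 22, 27]
Insert 48: [48, 30, 27, 22]
Insert 33: [48, 33, 27, 22, 30]
Insert 44: [48, 33, 44, 22, 30, 27]
Insert 31: [48, 33, 44, 22, 30, 27, 31]

Final heap: [48, 33, 44, 22, 30, 27, 31]


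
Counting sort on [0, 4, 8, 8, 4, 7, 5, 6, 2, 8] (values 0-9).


Input: [0, 4, 8, 8, 4, 7, 5, 6, 2, 8]
Counts: [1, 0, 1, 0, 2, 1, 1, 1, 3, 0]

Sorted: [0, 2, 4, 4, 5, 6, 7, 8, 8, 8]


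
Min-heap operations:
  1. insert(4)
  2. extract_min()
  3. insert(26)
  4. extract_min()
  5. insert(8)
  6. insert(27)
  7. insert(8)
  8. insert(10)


insert(4) -> [4]
extract_min()->4, []
insert(26) -> [26]
extract_min()->26, []
insert(8) -> [8]
insert(27) -> [8, 27]
insert(8) -> [8, 27, 8]
insert(10) -> [8, 10, 8, 27]

Final heap: [8, 10, 8, 27]


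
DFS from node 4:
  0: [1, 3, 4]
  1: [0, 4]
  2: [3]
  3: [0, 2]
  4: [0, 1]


Visit 4, push [1, 0]
Visit 0, push [3, 1]
Visit 1, push []
Visit 3, push [2]
Visit 2, push []

DFS order: [4, 0, 1, 3, 2]


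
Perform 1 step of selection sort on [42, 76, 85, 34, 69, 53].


Initial: [42, 76, 85, 34, 69, 53]
Step 1: min=34 at 3
  Swap: [34, 76, 85, 42, 69, 53]

After 1 step: [34, 76, 85, 42, 69, 53]


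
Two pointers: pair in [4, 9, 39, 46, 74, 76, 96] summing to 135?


lo=0(4)+hi=6(96)=100
lo=1(9)+hi=6(96)=105
lo=2(39)+hi=6(96)=135

Yes: 39+96=135


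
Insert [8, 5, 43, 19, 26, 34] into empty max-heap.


Insert 8: [8]
Insert 5: [8, 5]
Insert 43: [43, 5, 8]
Insert 19: [43, 19, 8, 5]
Insert 26: [43, 26, 8, 5, 19]
Insert 34: [43, 26, 34, 5, 19, 8]

Final heap: [43, 26, 34, 5, 19, 8]


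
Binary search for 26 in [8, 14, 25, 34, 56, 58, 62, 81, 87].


Step 1: lo=0, hi=8, mid=4, val=56
Step 2: lo=0, hi=3, mid=1, val=14
Step 3: lo=2, hi=3, mid=2, val=25
Step 4: lo=3, hi=3, mid=3, val=34

Not found


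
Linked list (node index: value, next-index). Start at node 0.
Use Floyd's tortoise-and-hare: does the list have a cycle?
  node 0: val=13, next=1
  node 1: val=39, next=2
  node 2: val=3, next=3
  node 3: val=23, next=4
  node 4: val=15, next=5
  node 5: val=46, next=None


Floyd's tortoise (slow, +1) and hare (fast, +2):
  init: slow=0, fast=0
  step 1: slow=1, fast=2
  step 2: slow=2, fast=4
  step 3: fast 4->5->None, no cycle

Cycle: no


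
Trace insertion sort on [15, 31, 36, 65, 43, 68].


Initial: [15, 31, 36, 65, 43, 68]
Insert 31: [15, 31, 36, 65, 43, 68]
Insert 36: [15, 31, 36, 65, 43, 68]
Insert 65: [15, 31, 36, 65, 43, 68]
Insert 43: [15, 31, 36, 43, 65, 68]
Insert 68: [15, 31, 36, 43, 65, 68]

Sorted: [15, 31, 36, 43, 65, 68]


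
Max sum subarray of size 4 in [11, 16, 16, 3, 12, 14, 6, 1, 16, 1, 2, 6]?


[0:4]: 46
[1:5]: 47
[2:6]: 45
[3:7]: 35
[4:8]: 33
[5:9]: 37
[6:10]: 24
[7:11]: 20
[8:12]: 25

Max: 47 at [1:5]


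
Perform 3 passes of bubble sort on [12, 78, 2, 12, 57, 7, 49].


Initial: [12, 78, 2, 12, 57, 7, 49]
Pass 1: [12, 2, 12, 57, 7, 49, 78] (5 swaps)
Pass 2: [2, 12, 12, 7, 49, 57, 78] (3 swaps)
Pass 3: [2, 12, 7, 12, 49, 57, 78] (1 swaps)

After 3 passes: [2, 12, 7, 12, 49, 57, 78]


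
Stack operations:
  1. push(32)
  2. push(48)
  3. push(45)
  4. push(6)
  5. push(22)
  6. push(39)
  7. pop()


push(32) -> [32]
push(48) -> [32, 48]
push(45) -> [32, 48, 45]
push(6) -> [32, 48, 45, 6]
push(22) -> [32, 48, 45, 6, 22]
push(39) -> [32, 48, 45, 6, 22, 39]
pop()->39, [32, 48, 45, 6, 22]

Final stack: [32, 48, 45, 6, 22]


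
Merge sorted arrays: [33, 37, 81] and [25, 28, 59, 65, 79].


Take 25 from B
Take 28 from B
Take 33 from A
Take 37 from A
Take 59 from B
Take 65 from B
Take 79 from B

Merged: [25, 28, 33, 37, 59, 65, 79, 81]


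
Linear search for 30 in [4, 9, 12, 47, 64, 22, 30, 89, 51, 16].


i=0: 4!=30
i=1: 9!=30
i=2: 12!=30
i=3: 47!=30
i=4: 64!=30
i=5: 22!=30
i=6: 30==30 found!

Found at 6, 7 comps


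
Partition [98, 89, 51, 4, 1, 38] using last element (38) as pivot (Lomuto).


Pivot: 38
  4 <= 38: swap -> [4, 89, 51, 98, 1, 38]
  1 <= 38: swap -> [4, 1, 51, 98, 89, 38]
Place pivot at 2: [4, 1, 38, 98, 89, 51]

Partitioned: [4, 1, 38, 98, 89, 51]


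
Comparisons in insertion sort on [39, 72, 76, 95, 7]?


Algorithm: insertion sort
Input: [39, 72, 76, 95, 7]
Sorted: [7, 39, 72, 76, 95]

7


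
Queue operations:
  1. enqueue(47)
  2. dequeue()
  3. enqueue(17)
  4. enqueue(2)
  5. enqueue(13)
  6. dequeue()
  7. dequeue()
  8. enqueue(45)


enqueue(47) -> [47]
dequeue()->47, []
enqueue(17) -> [17]
enqueue(2) -> [17, 2]
enqueue(13) -> [17, 2, 13]
dequeue()->17, [2, 13]
dequeue()->2, [13]
enqueue(45) -> [13, 45]

Final queue: [13, 45]


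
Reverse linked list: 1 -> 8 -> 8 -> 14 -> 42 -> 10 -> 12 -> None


Step 1: curr=1, set curr.next=prev(None) | reversed so far: 1
Step 2: curr=8, set curr.next=prev(1) | reversed so far: 8 -> 1
Step 3: curr=8, set curr.next=prev(8) | reversed so far: 8 -> 8 -> 1
Step 4: curr=14, set curr.next=prev(8) | reversed so far: 14 -> 8 -> 8 -> 1
Step 5: curr=42, set curr.next=prev(14) | reversed so far: 42 -> 14 -> 8 -> 8 -> 1
Step 6: curr=10, set curr.next=prev(42) | reversed so far: 10 -> 42 -> 14 -> 8 -> 8 -> 1
Step 7: curr=12, set curr.next=prev(10) | reversed so far: 12 -> 10 -> 42 -> 14 -> 8 -> 8 -> 1

12 -> 10 -> 42 -> 14 -> 8 -> 8 -> 1 -> None


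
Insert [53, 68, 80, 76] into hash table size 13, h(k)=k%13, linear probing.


Insert 53: h=1 -> slot 1
Insert 68: h=3 -> slot 3
Insert 80: h=2 -> slot 2
Insert 76: h=11 -> slot 11

Table: [None, 53, 80, 68, None, None, None, None, None, None, None, 76, None]


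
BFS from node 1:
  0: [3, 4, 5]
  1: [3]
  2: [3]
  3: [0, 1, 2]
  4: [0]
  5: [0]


Visit 1, enqueue [3]
Visit 3, enqueue [0, 2]
Visit 0, enqueue [4, 5]
Visit 2, enqueue []
Visit 4, enqueue []
Visit 5, enqueue []

BFS order: [1, 3, 0, 2, 4, 5]


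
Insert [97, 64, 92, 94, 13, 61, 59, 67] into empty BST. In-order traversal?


Insert 97: root
Insert 64: L from 97
Insert 92: L from 97 -> R from 64
Insert 94: L from 97 -> R from 64 -> R from 92
Insert 13: L from 97 -> L from 64
Insert 61: L from 97 -> L from 64 -> R from 13
Insert 59: L from 97 -> L from 64 -> R from 13 -> L from 61
Insert 67: L from 97 -> R from 64 -> L from 92

In-order: [13, 59, 61, 64, 67, 92, 94, 97]


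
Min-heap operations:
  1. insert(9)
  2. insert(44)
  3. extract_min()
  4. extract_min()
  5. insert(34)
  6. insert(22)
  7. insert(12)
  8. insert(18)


insert(9) -> [9]
insert(44) -> [9, 44]
extract_min()->9, [44]
extract_min()->44, []
insert(34) -> [34]
insert(22) -> [22, 34]
insert(12) -> [12, 34, 22]
insert(18) -> [12, 18, 22, 34]

Final heap: [12, 18, 22, 34]


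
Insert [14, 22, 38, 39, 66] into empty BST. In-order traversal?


Insert 14: root
Insert 22: R from 14
Insert 38: R from 14 -> R from 22
Insert 39: R from 14 -> R from 22 -> R from 38
Insert 66: R from 14 -> R from 22 -> R from 38 -> R from 39

In-order: [14, 22, 38, 39, 66]


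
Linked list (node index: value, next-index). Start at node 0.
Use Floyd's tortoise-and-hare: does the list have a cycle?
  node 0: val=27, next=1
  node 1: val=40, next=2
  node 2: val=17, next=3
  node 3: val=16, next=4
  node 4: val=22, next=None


Floyd's tortoise (slow, +1) and hare (fast, +2):
  init: slow=0, fast=0
  step 1: slow=1, fast=2
  step 2: slow=2, fast=4
  step 3: fast -> None, no cycle

Cycle: no


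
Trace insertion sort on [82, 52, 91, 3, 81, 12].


Initial: [82, 52, 91, 3, 81, 12]
Insert 52: [52, 82, 91, 3, 81, 12]
Insert 91: [52, 82, 91, 3, 81, 12]
Insert 3: [3, 52, 82, 91, 81, 12]
Insert 81: [3, 52, 81, 82, 91, 12]
Insert 12: [3, 12, 52, 81, 82, 91]

Sorted: [3, 12, 52, 81, 82, 91]


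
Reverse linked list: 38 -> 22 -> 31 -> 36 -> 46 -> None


Step 1: curr=38, set curr.next=prev(None) | reversed so far: 38
Step 2: curr=22, set curr.next=prev(38) | reversed so far: 22 -> 38
Step 3: curr=31, set curr.next=prev(22) | reversed so far: 31 -> 22 -> 38
Step 4: curr=36, set curr.next=prev(31) | reversed so far: 36 -> 31 -> 22 -> 38
Step 5: curr=46, set curr.next=prev(36) | reversed so far: 46 -> 36 -> 31 -> 22 -> 38

46 -> 36 -> 31 -> 22 -> 38 -> None


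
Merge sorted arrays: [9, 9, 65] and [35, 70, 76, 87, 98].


Take 9 from A
Take 9 from A
Take 35 from B
Take 65 from A

Merged: [9, 9, 35, 65, 70, 76, 87, 98]


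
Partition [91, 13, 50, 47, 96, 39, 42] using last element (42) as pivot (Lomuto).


Pivot: 42
  13 <= 42: swap -> [13, 91, 50, 47, 96, 39, 42]
  39 <= 42: swap -> [13, 39, 50, 47, 96, 91, 42]
Place pivot at 2: [13, 39, 42, 47, 96, 91, 50]

Partitioned: [13, 39, 42, 47, 96, 91, 50]


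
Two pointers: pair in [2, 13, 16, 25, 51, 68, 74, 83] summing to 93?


lo=0(2)+hi=7(83)=85
lo=1(13)+hi=7(83)=96
lo=1(13)+hi=6(74)=87
lo=2(16)+hi=6(74)=90
lo=3(25)+hi=6(74)=99
lo=3(25)+hi=5(68)=93

Yes: 25+68=93


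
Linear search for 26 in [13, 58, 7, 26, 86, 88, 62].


i=0: 13!=26
i=1: 58!=26
i=2: 7!=26
i=3: 26==26 found!

Found at 3, 4 comps


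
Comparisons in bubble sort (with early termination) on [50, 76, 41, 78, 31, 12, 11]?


Algorithm: bubble sort (with early termination)
Input: [50, 76, 41, 78, 31, 12, 11]
Sorted: [11, 12, 31, 41, 50, 76, 78]

21


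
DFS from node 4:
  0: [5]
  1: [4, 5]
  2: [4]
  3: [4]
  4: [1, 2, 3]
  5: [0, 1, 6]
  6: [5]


Visit 4, push [3, 2, 1]
Visit 1, push [5]
Visit 5, push [6, 0]
Visit 0, push []
Visit 6, push []
Visit 2, push []
Visit 3, push []

DFS order: [4, 1, 5, 0, 6, 2, 3]


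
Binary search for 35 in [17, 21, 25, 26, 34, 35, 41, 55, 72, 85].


Step 1: lo=0, hi=9, mid=4, val=34
Step 2: lo=5, hi=9, mid=7, val=55
Step 3: lo=5, hi=6, mid=5, val=35

Found at index 5


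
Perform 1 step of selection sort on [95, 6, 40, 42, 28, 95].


Initial: [95, 6, 40, 42, 28, 95]
Step 1: min=6 at 1
  Swap: [6, 95, 40, 42, 28, 95]

After 1 step: [6, 95, 40, 42, 28, 95]


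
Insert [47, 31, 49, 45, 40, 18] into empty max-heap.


Insert 47: [47]
Insert 31: [47, 31]
Insert 49: [49, 31, 47]
Insert 45: [49, 45, 47, 31]
Insert 40: [49, 45, 47, 31, 40]
Insert 18: [49, 45, 47, 31, 40, 18]

Final heap: [49, 45, 47, 31, 40, 18]


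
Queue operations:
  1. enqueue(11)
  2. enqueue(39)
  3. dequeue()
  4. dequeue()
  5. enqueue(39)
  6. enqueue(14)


enqueue(11) -> [11]
enqueue(39) -> [11, 39]
dequeue()->11, [39]
dequeue()->39, []
enqueue(39) -> [39]
enqueue(14) -> [39, 14]

Final queue: [39, 14]


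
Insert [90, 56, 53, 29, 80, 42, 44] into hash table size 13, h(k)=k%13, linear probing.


Insert 90: h=12 -> slot 12
Insert 56: h=4 -> slot 4
Insert 53: h=1 -> slot 1
Insert 29: h=3 -> slot 3
Insert 80: h=2 -> slot 2
Insert 42: h=3, 2 probes -> slot 5
Insert 44: h=5, 1 probes -> slot 6

Table: [None, 53, 80, 29, 56, 42, 44, None, None, None, None, None, 90]


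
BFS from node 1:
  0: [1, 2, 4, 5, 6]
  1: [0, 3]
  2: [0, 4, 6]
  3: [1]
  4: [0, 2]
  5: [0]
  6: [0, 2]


Visit 1, enqueue [0, 3]
Visit 0, enqueue [2, 4, 5, 6]
Visit 3, enqueue []
Visit 2, enqueue []
Visit 4, enqueue []
Visit 5, enqueue []
Visit 6, enqueue []

BFS order: [1, 0, 3, 2, 4, 5, 6]


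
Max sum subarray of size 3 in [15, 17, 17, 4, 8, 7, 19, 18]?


[0:3]: 49
[1:4]: 38
[2:5]: 29
[3:6]: 19
[4:7]: 34
[5:8]: 44

Max: 49 at [0:3]


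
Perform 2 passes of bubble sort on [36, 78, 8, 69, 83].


Initial: [36, 78, 8, 69, 83]
Pass 1: [36, 8, 69, 78, 83] (2 swaps)
Pass 2: [8, 36, 69, 78, 83] (1 swaps)

After 2 passes: [8, 36, 69, 78, 83]


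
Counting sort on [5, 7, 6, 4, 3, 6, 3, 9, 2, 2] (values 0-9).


Input: [5, 7, 6, 4, 3, 6, 3, 9, 2, 2]
Counts: [0, 0, 2, 2, 1, 1, 2, 1, 0, 1]

Sorted: [2, 2, 3, 3, 4, 5, 6, 6, 7, 9]


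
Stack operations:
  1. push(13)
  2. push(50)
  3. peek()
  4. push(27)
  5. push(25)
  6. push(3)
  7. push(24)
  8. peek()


push(13) -> [13]
push(50) -> [13, 50]
peek()->50
push(27) -> [13, 50, 27]
push(25) -> [13, 50, 27, 25]
push(3) -> [13, 50, 27, 25, 3]
push(24) -> [13, 50, 27, 25, 3, 24]
peek()->24

Final stack: [13, 50, 27, 25, 3, 24]


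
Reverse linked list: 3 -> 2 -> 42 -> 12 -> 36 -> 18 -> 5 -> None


Step 1: curr=3, set curr.next=prev(None) | reversed so far: 3
Step 2: curr=2, set curr.next=prev(3) | reversed so far: 2 -> 3
Step 3: curr=42, set curr.next=prev(2) | reversed so far: 42 -> 2 -> 3
Step 4: curr=12, set curr.next=prev(42) | reversed so far: 12 -> 42 -> 2 -> 3
Step 5: curr=36, set curr.next=prev(12) | reversed so far: 36 -> 12 -> 42 -> 2 -> 3
Step 6: curr=18, set curr.next=prev(36) | reversed so far: 18 -> 36 -> 12 -> 42 -> 2 -> 3
Step 7: curr=5, set curr.next=prev(18) | reversed so far: 5 -> 18 -> 36 -> 12 -> 42 -> 2 -> 3

5 -> 18 -> 36 -> 12 -> 42 -> 2 -> 3 -> None


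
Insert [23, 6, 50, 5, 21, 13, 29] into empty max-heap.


Insert 23: [23]
Insert 6: [23, 6]
Insert 50: [50, 6, 23]
Insert 5: [50, 6, 23, 5]
Insert 21: [50, 21, 23, 5, 6]
Insert 13: [50, 21, 23, 5, 6, 13]
Insert 29: [50, 21, 29, 5, 6, 13, 23]

Final heap: [50, 21, 29, 5, 6, 13, 23]


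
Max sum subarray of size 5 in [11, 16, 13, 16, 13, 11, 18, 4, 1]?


[0:5]: 69
[1:6]: 69
[2:7]: 71
[3:8]: 62
[4:9]: 47

Max: 71 at [2:7]


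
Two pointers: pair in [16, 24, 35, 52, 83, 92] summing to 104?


lo=0(16)+hi=5(92)=108
lo=0(16)+hi=4(83)=99
lo=1(24)+hi=4(83)=107
lo=1(24)+hi=3(52)=76
lo=2(35)+hi=3(52)=87

No pair found


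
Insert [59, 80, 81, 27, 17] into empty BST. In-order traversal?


Insert 59: root
Insert 80: R from 59
Insert 81: R from 59 -> R from 80
Insert 27: L from 59
Insert 17: L from 59 -> L from 27

In-order: [17, 27, 59, 80, 81]


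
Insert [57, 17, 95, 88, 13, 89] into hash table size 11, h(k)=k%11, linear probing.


Insert 57: h=2 -> slot 2
Insert 17: h=6 -> slot 6
Insert 95: h=7 -> slot 7
Insert 88: h=0 -> slot 0
Insert 13: h=2, 1 probes -> slot 3
Insert 89: h=1 -> slot 1

Table: [88, 89, 57, 13, None, None, 17, 95, None, None, None]


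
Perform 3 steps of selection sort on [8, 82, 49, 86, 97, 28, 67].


Initial: [8, 82, 49, 86, 97, 28, 67]
Step 1: min=8 at 0
  Swap: [8, 82, 49, 86, 97, 28, 67]
Step 2: min=28 at 5
  Swap: [8, 28, 49, 86, 97, 82, 67]
Step 3: min=49 at 2
  Swap: [8, 28, 49, 86, 97, 82, 67]

After 3 steps: [8, 28, 49, 86, 97, 82, 67]


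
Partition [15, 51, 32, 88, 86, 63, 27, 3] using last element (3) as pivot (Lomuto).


Pivot: 3
Place pivot at 0: [3, 51, 32, 88, 86, 63, 27, 15]

Partitioned: [3, 51, 32, 88, 86, 63, 27, 15]


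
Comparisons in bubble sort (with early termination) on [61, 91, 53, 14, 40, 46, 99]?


Algorithm: bubble sort (with early termination)
Input: [61, 91, 53, 14, 40, 46, 99]
Sorted: [14, 40, 46, 53, 61, 91, 99]

18


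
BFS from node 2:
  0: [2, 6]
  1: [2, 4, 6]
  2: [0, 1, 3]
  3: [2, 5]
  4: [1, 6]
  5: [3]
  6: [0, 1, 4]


Visit 2, enqueue [0, 1, 3]
Visit 0, enqueue [6]
Visit 1, enqueue [4]
Visit 3, enqueue [5]
Visit 6, enqueue []
Visit 4, enqueue []
Visit 5, enqueue []

BFS order: [2, 0, 1, 3, 6, 4, 5]


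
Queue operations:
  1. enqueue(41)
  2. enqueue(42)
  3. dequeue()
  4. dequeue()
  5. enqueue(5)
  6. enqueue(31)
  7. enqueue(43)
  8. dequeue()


enqueue(41) -> [41]
enqueue(42) -> [41, 42]
dequeue()->41, [42]
dequeue()->42, []
enqueue(5) -> [5]
enqueue(31) -> [5, 31]
enqueue(43) -> [5, 31, 43]
dequeue()->5, [31, 43]

Final queue: [31, 43]


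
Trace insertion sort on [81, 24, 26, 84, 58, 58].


Initial: [81, 24, 26, 84, 58, 58]
Insert 24: [24, 81, 26, 84, 58, 58]
Insert 26: [24, 26, 81, 84, 58, 58]
Insert 84: [24, 26, 81, 84, 58, 58]
Insert 58: [24, 26, 58, 81, 84, 58]
Insert 58: [24, 26, 58, 58, 81, 84]

Sorted: [24, 26, 58, 58, 81, 84]


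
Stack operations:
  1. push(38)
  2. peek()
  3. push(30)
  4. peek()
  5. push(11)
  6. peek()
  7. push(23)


push(38) -> [38]
peek()->38
push(30) -> [38, 30]
peek()->30
push(11) -> [38, 30, 11]
peek()->11
push(23) -> [38, 30, 11, 23]

Final stack: [38, 30, 11, 23]


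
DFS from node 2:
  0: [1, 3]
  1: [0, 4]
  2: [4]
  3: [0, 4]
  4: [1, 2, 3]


Visit 2, push [4]
Visit 4, push [3, 1]
Visit 1, push [0]
Visit 0, push [3]
Visit 3, push []

DFS order: [2, 4, 1, 0, 3]


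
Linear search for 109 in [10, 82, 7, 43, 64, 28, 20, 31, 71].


i=0: 10!=109
i=1: 82!=109
i=2: 7!=109
i=3: 43!=109
i=4: 64!=109
i=5: 28!=109
i=6: 20!=109
i=7: 31!=109
i=8: 71!=109

Not found, 9 comps


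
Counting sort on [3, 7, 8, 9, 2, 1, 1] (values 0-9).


Input: [3, 7, 8, 9, 2, 1, 1]
Counts: [0, 2, 1, 1, 0, 0, 0, 1, 1, 1]

Sorted: [1, 1, 2, 3, 7, 8, 9]


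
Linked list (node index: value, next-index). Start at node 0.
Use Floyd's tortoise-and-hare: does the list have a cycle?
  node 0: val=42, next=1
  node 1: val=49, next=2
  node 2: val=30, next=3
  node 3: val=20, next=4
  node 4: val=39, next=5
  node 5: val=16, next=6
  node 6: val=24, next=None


Floyd's tortoise (slow, +1) and hare (fast, +2):
  init: slow=0, fast=0
  step 1: slow=1, fast=2
  step 2: slow=2, fast=4
  step 3: slow=3, fast=6
  step 4: fast -> None, no cycle

Cycle: no


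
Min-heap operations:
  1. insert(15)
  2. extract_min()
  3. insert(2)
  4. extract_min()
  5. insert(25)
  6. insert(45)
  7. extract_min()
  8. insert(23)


insert(15) -> [15]
extract_min()->15, []
insert(2) -> [2]
extract_min()->2, []
insert(25) -> [25]
insert(45) -> [25, 45]
extract_min()->25, [45]
insert(23) -> [23, 45]

Final heap: [23, 45]


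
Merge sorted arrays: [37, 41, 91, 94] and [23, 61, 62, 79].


Take 23 from B
Take 37 from A
Take 41 from A
Take 61 from B
Take 62 from B
Take 79 from B

Merged: [23, 37, 41, 61, 62, 79, 91, 94]


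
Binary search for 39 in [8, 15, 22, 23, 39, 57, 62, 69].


Step 1: lo=0, hi=7, mid=3, val=23
Step 2: lo=4, hi=7, mid=5, val=57
Step 3: lo=4, hi=4, mid=4, val=39

Found at index 4


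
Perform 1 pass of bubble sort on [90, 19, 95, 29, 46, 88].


Initial: [90, 19, 95, 29, 46, 88]
Pass 1: [19, 90, 29, 46, 88, 95] (4 swaps)

After 1 pass: [19, 90, 29, 46, 88, 95]


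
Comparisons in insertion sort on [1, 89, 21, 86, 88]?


Algorithm: insertion sort
Input: [1, 89, 21, 86, 88]
Sorted: [1, 21, 86, 88, 89]

7


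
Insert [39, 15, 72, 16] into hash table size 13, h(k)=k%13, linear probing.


Insert 39: h=0 -> slot 0
Insert 15: h=2 -> slot 2
Insert 72: h=7 -> slot 7
Insert 16: h=3 -> slot 3

Table: [39, None, 15, 16, None, None, None, 72, None, None, None, None, None]


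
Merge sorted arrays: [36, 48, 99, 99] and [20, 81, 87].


Take 20 from B
Take 36 from A
Take 48 from A
Take 81 from B
Take 87 from B

Merged: [20, 36, 48, 81, 87, 99, 99]


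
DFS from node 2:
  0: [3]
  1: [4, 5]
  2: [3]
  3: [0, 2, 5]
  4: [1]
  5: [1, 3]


Visit 2, push [3]
Visit 3, push [5, 0]
Visit 0, push []
Visit 5, push [1]
Visit 1, push [4]
Visit 4, push []

DFS order: [2, 3, 0, 5, 1, 4]


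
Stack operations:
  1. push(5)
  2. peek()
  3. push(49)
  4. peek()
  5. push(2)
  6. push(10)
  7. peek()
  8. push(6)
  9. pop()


push(5) -> [5]
peek()->5
push(49) -> [5, 49]
peek()->49
push(2) -> [5, 49, 2]
push(10) -> [5, 49, 2, 10]
peek()->10
push(6) -> [5, 49, 2, 10, 6]
pop()->6, [5, 49, 2, 10]

Final stack: [5, 49, 2, 10]


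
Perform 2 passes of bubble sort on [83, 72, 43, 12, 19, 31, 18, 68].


Initial: [83, 72, 43, 12, 19, 31, 18, 68]
Pass 1: [72, 43, 12, 19, 31, 18, 68, 83] (7 swaps)
Pass 2: [43, 12, 19, 31, 18, 68, 72, 83] (6 swaps)

After 2 passes: [43, 12, 19, 31, 18, 68, 72, 83]


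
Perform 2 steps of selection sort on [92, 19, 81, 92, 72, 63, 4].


Initial: [92, 19, 81, 92, 72, 63, 4]
Step 1: min=4 at 6
  Swap: [4, 19, 81, 92, 72, 63, 92]
Step 2: min=19 at 1
  Swap: [4, 19, 81, 92, 72, 63, 92]

After 2 steps: [4, 19, 81, 92, 72, 63, 92]


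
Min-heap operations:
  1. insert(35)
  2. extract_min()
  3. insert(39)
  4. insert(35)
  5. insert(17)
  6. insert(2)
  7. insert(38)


insert(35) -> [35]
extract_min()->35, []
insert(39) -> [39]
insert(35) -> [35, 39]
insert(17) -> [17, 39, 35]
insert(2) -> [2, 17, 35, 39]
insert(38) -> [2, 17, 35, 39, 38]

Final heap: [2, 17, 35, 39, 38]


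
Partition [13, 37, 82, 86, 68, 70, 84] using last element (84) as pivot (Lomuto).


Pivot: 84
  13 <= 84: advance i (no swap)
  37 <= 84: advance i (no swap)
  82 <= 84: advance i (no swap)
  68 <= 84: swap -> [13, 37, 82, 68, 86, 70, 84]
  70 <= 84: swap -> [13, 37, 82, 68, 70, 86, 84]
Place pivot at 5: [13, 37, 82, 68, 70, 84, 86]

Partitioned: [13, 37, 82, 68, 70, 84, 86]


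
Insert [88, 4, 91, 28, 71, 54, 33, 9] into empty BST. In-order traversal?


Insert 88: root
Insert 4: L from 88
Insert 91: R from 88
Insert 28: L from 88 -> R from 4
Insert 71: L from 88 -> R from 4 -> R from 28
Insert 54: L from 88 -> R from 4 -> R from 28 -> L from 71
Insert 33: L from 88 -> R from 4 -> R from 28 -> L from 71 -> L from 54
Insert 9: L from 88 -> R from 4 -> L from 28

In-order: [4, 9, 28, 33, 54, 71, 88, 91]


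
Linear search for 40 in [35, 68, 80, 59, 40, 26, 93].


i=0: 35!=40
i=1: 68!=40
i=2: 80!=40
i=3: 59!=40
i=4: 40==40 found!

Found at 4, 5 comps


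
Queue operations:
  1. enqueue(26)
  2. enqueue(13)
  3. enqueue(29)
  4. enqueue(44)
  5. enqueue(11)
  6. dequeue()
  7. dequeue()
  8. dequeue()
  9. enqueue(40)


enqueue(26) -> [26]
enqueue(13) -> [26, 13]
enqueue(29) -> [26, 13, 29]
enqueue(44) -> [26, 13, 29, 44]
enqueue(11) -> [26, 13, 29, 44, 11]
dequeue()->26, [13, 29, 44, 11]
dequeue()->13, [29, 44, 11]
dequeue()->29, [44, 11]
enqueue(40) -> [44, 11, 40]

Final queue: [44, 11, 40]


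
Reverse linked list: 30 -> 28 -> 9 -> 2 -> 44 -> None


Step 1: curr=30, set curr.next=prev(None) | reversed so far: 30
Step 2: curr=28, set curr.next=prev(30) | reversed so far: 28 -> 30
Step 3: curr=9, set curr.next=prev(28) | reversed so far: 9 -> 28 -> 30
Step 4: curr=2, set curr.next=prev(9) | reversed so far: 2 -> 9 -> 28 -> 30
Step 5: curr=44, set curr.next=prev(2) | reversed so far: 44 -> 2 -> 9 -> 28 -> 30

44 -> 2 -> 9 -> 28 -> 30 -> None


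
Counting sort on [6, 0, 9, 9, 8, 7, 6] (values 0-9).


Input: [6, 0, 9, 9, 8, 7, 6]
Counts: [1, 0, 0, 0, 0, 0, 2, 1, 1, 2]

Sorted: [0, 6, 6, 7, 8, 9, 9]


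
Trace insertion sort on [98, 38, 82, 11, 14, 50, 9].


Initial: [98, 38, 82, 11, 14, 50, 9]
Insert 38: [38, 98, 82, 11, 14, 50, 9]
Insert 82: [38, 82, 98, 11, 14, 50, 9]
Insert 11: [11, 38, 82, 98, 14, 50, 9]
Insert 14: [11, 14, 38, 82, 98, 50, 9]
Insert 50: [11, 14, 38, 50, 82, 98, 9]
Insert 9: [9, 11, 14, 38, 50, 82, 98]

Sorted: [9, 11, 14, 38, 50, 82, 98]


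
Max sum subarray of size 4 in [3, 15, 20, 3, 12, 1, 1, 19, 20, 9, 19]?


[0:4]: 41
[1:5]: 50
[2:6]: 36
[3:7]: 17
[4:8]: 33
[5:9]: 41
[6:10]: 49
[7:11]: 67

Max: 67 at [7:11]


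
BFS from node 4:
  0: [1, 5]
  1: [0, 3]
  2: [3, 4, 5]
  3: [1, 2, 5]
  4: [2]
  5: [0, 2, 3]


Visit 4, enqueue [2]
Visit 2, enqueue [3, 5]
Visit 3, enqueue [1]
Visit 5, enqueue [0]
Visit 1, enqueue []
Visit 0, enqueue []

BFS order: [4, 2, 3, 5, 1, 0]


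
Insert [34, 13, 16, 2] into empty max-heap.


Insert 34: [34]
Insert 13: [34, 13]
Insert 16: [34, 13, 16]
Insert 2: [34, 13, 16, 2]

Final heap: [34, 13, 16, 2]


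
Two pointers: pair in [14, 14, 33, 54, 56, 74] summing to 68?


lo=0(14)+hi=5(74)=88
lo=0(14)+hi=4(56)=70
lo=0(14)+hi=3(54)=68

Yes: 14+54=68


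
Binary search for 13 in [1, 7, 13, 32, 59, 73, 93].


Step 1: lo=0, hi=6, mid=3, val=32
Step 2: lo=0, hi=2, mid=1, val=7
Step 3: lo=2, hi=2, mid=2, val=13

Found at index 2


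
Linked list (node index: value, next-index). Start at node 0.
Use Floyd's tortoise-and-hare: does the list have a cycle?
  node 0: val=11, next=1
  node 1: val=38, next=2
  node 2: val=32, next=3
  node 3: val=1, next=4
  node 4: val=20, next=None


Floyd's tortoise (slow, +1) and hare (fast, +2):
  init: slow=0, fast=0
  step 1: slow=1, fast=2
  step 2: slow=2, fast=4
  step 3: fast -> None, no cycle

Cycle: no


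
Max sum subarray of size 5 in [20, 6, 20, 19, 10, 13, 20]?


[0:5]: 75
[1:6]: 68
[2:7]: 82

Max: 82 at [2:7]


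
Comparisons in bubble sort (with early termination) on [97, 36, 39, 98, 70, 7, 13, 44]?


Algorithm: bubble sort (with early termination)
Input: [97, 36, 39, 98, 70, 7, 13, 44]
Sorted: [7, 13, 36, 39, 44, 70, 97, 98]

27


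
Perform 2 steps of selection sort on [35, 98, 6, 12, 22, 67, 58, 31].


Initial: [35, 98, 6, 12, 22, 67, 58, 31]
Step 1: min=6 at 2
  Swap: [6, 98, 35, 12, 22, 67, 58, 31]
Step 2: min=12 at 3
  Swap: [6, 12, 35, 98, 22, 67, 58, 31]

After 2 steps: [6, 12, 35, 98, 22, 67, 58, 31]


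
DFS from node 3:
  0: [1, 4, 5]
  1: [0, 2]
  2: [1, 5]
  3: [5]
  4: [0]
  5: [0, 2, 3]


Visit 3, push [5]
Visit 5, push [2, 0]
Visit 0, push [4, 1]
Visit 1, push [2]
Visit 2, push []
Visit 4, push []

DFS order: [3, 5, 0, 1, 2, 4]


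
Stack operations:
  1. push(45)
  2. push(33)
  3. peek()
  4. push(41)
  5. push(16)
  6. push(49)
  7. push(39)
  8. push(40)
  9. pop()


push(45) -> [45]
push(33) -> [45, 33]
peek()->33
push(41) -> [45, 33, 41]
push(16) -> [45, 33, 41, 16]
push(49) -> [45, 33, 41, 16, 49]
push(39) -> [45, 33, 41, 16, 49, 39]
push(40) -> [45, 33, 41, 16, 49, 39, 40]
pop()->40, [45, 33, 41, 16, 49, 39]

Final stack: [45, 33, 41, 16, 49, 39]


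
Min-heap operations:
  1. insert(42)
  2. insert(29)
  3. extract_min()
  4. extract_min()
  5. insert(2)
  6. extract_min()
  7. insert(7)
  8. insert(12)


insert(42) -> [42]
insert(29) -> [29, 42]
extract_min()->29, [42]
extract_min()->42, []
insert(2) -> [2]
extract_min()->2, []
insert(7) -> [7]
insert(12) -> [7, 12]

Final heap: [7, 12]


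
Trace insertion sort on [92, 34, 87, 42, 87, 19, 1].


Initial: [92, 34, 87, 42, 87, 19, 1]
Insert 34: [34, 92, 87, 42, 87, 19, 1]
Insert 87: [34, 87, 92, 42, 87, 19, 1]
Insert 42: [34, 42, 87, 92, 87, 19, 1]
Insert 87: [34, 42, 87, 87, 92, 19, 1]
Insert 19: [19, 34, 42, 87, 87, 92, 1]
Insert 1: [1, 19, 34, 42, 87, 87, 92]

Sorted: [1, 19, 34, 42, 87, 87, 92]


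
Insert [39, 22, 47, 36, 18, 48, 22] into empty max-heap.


Insert 39: [39]
Insert 22: [39, 22]
Insert 47: [47, 22, 39]
Insert 36: [47, 36, 39, 22]
Insert 18: [47, 36, 39, 22, 18]
Insert 48: [48, 36, 47, 22, 18, 39]
Insert 22: [48, 36, 47, 22, 18, 39, 22]

Final heap: [48, 36, 47, 22, 18, 39, 22]


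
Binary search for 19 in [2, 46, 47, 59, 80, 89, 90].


Step 1: lo=0, hi=6, mid=3, val=59
Step 2: lo=0, hi=2, mid=1, val=46
Step 3: lo=0, hi=0, mid=0, val=2

Not found


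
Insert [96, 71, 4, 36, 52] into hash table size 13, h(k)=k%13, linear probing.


Insert 96: h=5 -> slot 5
Insert 71: h=6 -> slot 6
Insert 4: h=4 -> slot 4
Insert 36: h=10 -> slot 10
Insert 52: h=0 -> slot 0

Table: [52, None, None, None, 4, 96, 71, None, None, None, 36, None, None]


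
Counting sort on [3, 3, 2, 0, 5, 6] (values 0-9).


Input: [3, 3, 2, 0, 5, 6]
Counts: [1, 0, 1, 2, 0, 1, 1, 0, 0, 0]

Sorted: [0, 2, 3, 3, 5, 6]


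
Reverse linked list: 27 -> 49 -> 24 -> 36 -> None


Step 1: curr=27, set curr.next=prev(None) | reversed so far: 27
Step 2: curr=49, set curr.next=prev(27) | reversed so far: 49 -> 27
Step 3: curr=24, set curr.next=prev(49) | reversed so far: 24 -> 49 -> 27
Step 4: curr=36, set curr.next=prev(24) | reversed so far: 36 -> 24 -> 49 -> 27

36 -> 24 -> 49 -> 27 -> None


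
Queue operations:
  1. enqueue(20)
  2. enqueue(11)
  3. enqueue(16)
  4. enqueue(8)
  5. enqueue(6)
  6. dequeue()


enqueue(20) -> [20]
enqueue(11) -> [20, 11]
enqueue(16) -> [20, 11, 16]
enqueue(8) -> [20, 11, 16, 8]
enqueue(6) -> [20, 11, 16, 8, 6]
dequeue()->20, [11, 16, 8, 6]

Final queue: [11, 16, 8, 6]


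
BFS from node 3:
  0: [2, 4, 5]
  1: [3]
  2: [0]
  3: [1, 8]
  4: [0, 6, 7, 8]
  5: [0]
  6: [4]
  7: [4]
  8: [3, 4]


Visit 3, enqueue [1, 8]
Visit 1, enqueue []
Visit 8, enqueue [4]
Visit 4, enqueue [0, 6, 7]
Visit 0, enqueue [2, 5]
Visit 6, enqueue []
Visit 7, enqueue []
Visit 2, enqueue []
Visit 5, enqueue []

BFS order: [3, 1, 8, 4, 0, 6, 7, 2, 5]


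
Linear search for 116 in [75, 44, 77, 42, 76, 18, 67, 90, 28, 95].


i=0: 75!=116
i=1: 44!=116
i=2: 77!=116
i=3: 42!=116
i=4: 76!=116
i=5: 18!=116
i=6: 67!=116
i=7: 90!=116
i=8: 28!=116
i=9: 95!=116

Not found, 10 comps


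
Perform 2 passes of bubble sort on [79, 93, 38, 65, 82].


Initial: [79, 93, 38, 65, 82]
Pass 1: [79, 38, 65, 82, 93] (3 swaps)
Pass 2: [38, 65, 79, 82, 93] (2 swaps)

After 2 passes: [38, 65, 79, 82, 93]


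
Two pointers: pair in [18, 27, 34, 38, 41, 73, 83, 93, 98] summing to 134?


lo=0(18)+hi=8(98)=116
lo=1(27)+hi=8(98)=125
lo=2(34)+hi=8(98)=132
lo=3(38)+hi=8(98)=136
lo=3(38)+hi=7(93)=131
lo=4(41)+hi=7(93)=134

Yes: 41+93=134


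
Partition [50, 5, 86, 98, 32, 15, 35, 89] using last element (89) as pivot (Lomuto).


Pivot: 89
  50 <= 89: advance i (no swap)
  5 <= 89: advance i (no swap)
  86 <= 89: advance i (no swap)
  32 <= 89: swap -> [50, 5, 86, 32, 98, 15, 35, 89]
  15 <= 89: swap -> [50, 5, 86, 32, 15, 98, 35, 89]
  35 <= 89: swap -> [50, 5, 86, 32, 15, 35, 98, 89]
Place pivot at 6: [50, 5, 86, 32, 15, 35, 89, 98]

Partitioned: [50, 5, 86, 32, 15, 35, 89, 98]


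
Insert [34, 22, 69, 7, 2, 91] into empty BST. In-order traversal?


Insert 34: root
Insert 22: L from 34
Insert 69: R from 34
Insert 7: L from 34 -> L from 22
Insert 2: L from 34 -> L from 22 -> L from 7
Insert 91: R from 34 -> R from 69

In-order: [2, 7, 22, 34, 69, 91]


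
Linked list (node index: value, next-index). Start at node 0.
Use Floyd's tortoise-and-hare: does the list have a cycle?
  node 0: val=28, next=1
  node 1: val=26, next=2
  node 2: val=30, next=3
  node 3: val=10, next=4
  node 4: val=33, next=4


Floyd's tortoise (slow, +1) and hare (fast, +2):
  init: slow=0, fast=0
  step 1: slow=1, fast=2
  step 2: slow=2, fast=4
  step 3: slow=3, fast=4
  step 4: slow=4, fast=4
  slow == fast at node 4: cycle detected

Cycle: yes


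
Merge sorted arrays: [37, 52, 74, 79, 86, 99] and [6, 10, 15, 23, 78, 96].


Take 6 from B
Take 10 from B
Take 15 from B
Take 23 from B
Take 37 from A
Take 52 from A
Take 74 from A
Take 78 from B
Take 79 from A
Take 86 from A
Take 96 from B

Merged: [6, 10, 15, 23, 37, 52, 74, 78, 79, 86, 96, 99]


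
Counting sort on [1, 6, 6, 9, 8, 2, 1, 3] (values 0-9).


Input: [1, 6, 6, 9, 8, 2, 1, 3]
Counts: [0, 2, 1, 1, 0, 0, 2, 0, 1, 1]

Sorted: [1, 1, 2, 3, 6, 6, 8, 9]


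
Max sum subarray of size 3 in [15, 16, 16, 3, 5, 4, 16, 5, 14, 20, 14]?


[0:3]: 47
[1:4]: 35
[2:5]: 24
[3:6]: 12
[4:7]: 25
[5:8]: 25
[6:9]: 35
[7:10]: 39
[8:11]: 48

Max: 48 at [8:11]


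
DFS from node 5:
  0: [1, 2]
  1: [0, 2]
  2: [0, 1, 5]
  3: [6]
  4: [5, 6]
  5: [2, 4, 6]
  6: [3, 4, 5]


Visit 5, push [6, 4, 2]
Visit 2, push [1, 0]
Visit 0, push [1]
Visit 1, push []
Visit 4, push [6]
Visit 6, push [3]
Visit 3, push []

DFS order: [5, 2, 0, 1, 4, 6, 3]


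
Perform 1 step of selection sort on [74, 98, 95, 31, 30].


Initial: [74, 98, 95, 31, 30]
Step 1: min=30 at 4
  Swap: [30, 98, 95, 31, 74]

After 1 step: [30, 98, 95, 31, 74]


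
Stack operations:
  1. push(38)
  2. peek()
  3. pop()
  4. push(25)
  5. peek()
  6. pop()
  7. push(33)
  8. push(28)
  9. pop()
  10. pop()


push(38) -> [38]
peek()->38
pop()->38, []
push(25) -> [25]
peek()->25
pop()->25, []
push(33) -> [33]
push(28) -> [33, 28]
pop()->28, [33]
pop()->33, []

Final stack: []


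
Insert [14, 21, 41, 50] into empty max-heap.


Insert 14: [14]
Insert 21: [21, 14]
Insert 41: [41, 14, 21]
Insert 50: [50, 41, 21, 14]

Final heap: [50, 41, 21, 14]


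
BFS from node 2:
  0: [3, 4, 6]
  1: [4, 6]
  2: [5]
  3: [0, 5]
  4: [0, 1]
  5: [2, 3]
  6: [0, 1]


Visit 2, enqueue [5]
Visit 5, enqueue [3]
Visit 3, enqueue [0]
Visit 0, enqueue [4, 6]
Visit 4, enqueue [1]
Visit 6, enqueue []
Visit 1, enqueue []

BFS order: [2, 5, 3, 0, 4, 6, 1]


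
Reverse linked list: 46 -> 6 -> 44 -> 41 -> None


Step 1: curr=46, set curr.next=prev(None) | reversed so far: 46
Step 2: curr=6, set curr.next=prev(46) | reversed so far: 6 -> 46
Step 3: curr=44, set curr.next=prev(6) | reversed so far: 44 -> 6 -> 46
Step 4: curr=41, set curr.next=prev(44) | reversed so far: 41 -> 44 -> 6 -> 46

41 -> 44 -> 6 -> 46 -> None


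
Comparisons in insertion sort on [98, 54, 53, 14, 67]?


Algorithm: insertion sort
Input: [98, 54, 53, 14, 67]
Sorted: [14, 53, 54, 67, 98]

8


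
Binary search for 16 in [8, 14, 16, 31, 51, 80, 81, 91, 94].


Step 1: lo=0, hi=8, mid=4, val=51
Step 2: lo=0, hi=3, mid=1, val=14
Step 3: lo=2, hi=3, mid=2, val=16

Found at index 2


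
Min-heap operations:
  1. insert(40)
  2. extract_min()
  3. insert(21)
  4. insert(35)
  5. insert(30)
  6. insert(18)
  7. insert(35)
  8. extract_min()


insert(40) -> [40]
extract_min()->40, []
insert(21) -> [21]
insert(35) -> [21, 35]
insert(30) -> [21, 35, 30]
insert(18) -> [18, 21, 30, 35]
insert(35) -> [18, 21, 30, 35, 35]
extract_min()->18, [21, 35, 30, 35]

Final heap: [21, 35, 30, 35]


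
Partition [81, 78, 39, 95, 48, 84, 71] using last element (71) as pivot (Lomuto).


Pivot: 71
  39 <= 71: swap -> [39, 78, 81, 95, 48, 84, 71]
  48 <= 71: swap -> [39, 48, 81, 95, 78, 84, 71]
Place pivot at 2: [39, 48, 71, 95, 78, 84, 81]

Partitioned: [39, 48, 71, 95, 78, 84, 81]


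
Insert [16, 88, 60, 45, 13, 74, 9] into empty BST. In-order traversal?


Insert 16: root
Insert 88: R from 16
Insert 60: R from 16 -> L from 88
Insert 45: R from 16 -> L from 88 -> L from 60
Insert 13: L from 16
Insert 74: R from 16 -> L from 88 -> R from 60
Insert 9: L from 16 -> L from 13

In-order: [9, 13, 16, 45, 60, 74, 88]
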